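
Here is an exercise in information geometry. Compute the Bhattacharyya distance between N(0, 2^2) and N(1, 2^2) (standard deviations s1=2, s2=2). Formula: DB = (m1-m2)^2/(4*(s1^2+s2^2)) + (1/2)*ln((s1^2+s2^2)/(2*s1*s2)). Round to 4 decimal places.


Bhattacharyya distance between two Gaussians:
DB = (m1-m2)^2/(4*(s1^2+s2^2)) + (1/2)*ln((s1^2+s2^2)/(2*s1*s2)).
(m1-m2)^2 = (-1)^2 = 1.
s1^2+s2^2 = 4 + 4 = 8.
term1 = 1/32 = 0.03125.
term2 = 0.5*ln(8/8.0) = 0.0.
DB = 0.03125 + 0.0 = 0.0313

0.0313


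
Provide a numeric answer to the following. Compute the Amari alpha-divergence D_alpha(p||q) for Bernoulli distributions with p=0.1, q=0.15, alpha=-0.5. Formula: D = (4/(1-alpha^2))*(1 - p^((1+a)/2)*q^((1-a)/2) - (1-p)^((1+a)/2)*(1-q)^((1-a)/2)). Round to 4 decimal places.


Amari alpha-divergence:
D = (4/(1-alpha^2))*(1 - p^((1+a)/2)*q^((1-a)/2) - (1-p)^((1+a)/2)*(1-q)^((1-a)/2)).
alpha = -0.5, p = 0.1, q = 0.15.
e1 = (1+alpha)/2 = 0.25, e2 = (1-alpha)/2 = 0.75.
t1 = p^e1 * q^e2 = 0.1^0.25 * 0.15^0.75 = 0.13554.
t2 = (1-p)^e1 * (1-q)^e2 = 0.9^0.25 * 0.85^0.75 = 0.862233.
4/(1-alpha^2) = 5.333333.
D = 5.333333*(1 - 0.13554 - 0.862233) = 0.0119

0.0119


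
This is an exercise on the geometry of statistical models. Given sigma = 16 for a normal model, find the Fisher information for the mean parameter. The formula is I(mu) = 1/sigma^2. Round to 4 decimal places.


The Fisher information for the mean of a normal distribution is I(mu) = 1/sigma^2.
sigma = 16, so sigma^2 = 256.
I(mu) = 1/256 = 0.0039

0.0039


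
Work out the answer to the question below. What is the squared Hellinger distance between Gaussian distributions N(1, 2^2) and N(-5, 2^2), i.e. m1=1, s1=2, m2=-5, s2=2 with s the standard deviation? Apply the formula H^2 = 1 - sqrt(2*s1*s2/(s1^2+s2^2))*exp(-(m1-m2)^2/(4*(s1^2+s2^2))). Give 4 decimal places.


Squared Hellinger distance for Gaussians:
H^2 = 1 - sqrt(2*s1*s2/(s1^2+s2^2)) * exp(-(m1-m2)^2/(4*(s1^2+s2^2))).
s1^2 = 4, s2^2 = 4, s1^2+s2^2 = 8.
sqrt(2*2*2/(8)) = 1.0.
(m1-m2)^2 = (6)^2 = 36.
exp(-36/(4*8)) = exp(-1.125) = 0.324652.
H^2 = 1 - 1.0*0.324652 = 0.6753

0.6753


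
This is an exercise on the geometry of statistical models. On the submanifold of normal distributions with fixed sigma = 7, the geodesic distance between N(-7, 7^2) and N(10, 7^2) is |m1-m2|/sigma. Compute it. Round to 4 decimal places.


On the fixed-variance normal subfamily, geodesic distance = |m1-m2|/sigma.
|-7 - 10| = 17.
sigma = 7.
d = 17/7 = 2.4286

2.4286


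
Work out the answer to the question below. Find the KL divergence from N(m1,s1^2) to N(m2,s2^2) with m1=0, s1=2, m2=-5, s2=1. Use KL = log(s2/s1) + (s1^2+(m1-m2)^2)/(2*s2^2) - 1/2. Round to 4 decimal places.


KL divergence between normal distributions:
KL = log(s2/s1) + (s1^2 + (m1-m2)^2)/(2*s2^2) - 1/2.
log(1/2) = -0.693147.
(2^2 + (0--5)^2)/(2*1^2) = (4 + 25)/2 = 14.5.
KL = -0.693147 + 14.5 - 0.5 = 13.3069

13.3069


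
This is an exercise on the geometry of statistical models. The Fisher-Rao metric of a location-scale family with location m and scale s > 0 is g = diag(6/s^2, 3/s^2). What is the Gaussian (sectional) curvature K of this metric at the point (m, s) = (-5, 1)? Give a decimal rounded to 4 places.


The metric has the form g = (A dm^2 + B ds^2)/s^2 with A = 6, B = 3.
Substitute u = sqrt(A/B)*m: g = B*(du^2 + ds^2)/s^2, i.e. B times the
Poincare upper half-plane metric, which has constant Gaussian curvature -1.
Scaling a 2D metric by a constant c divides the Gaussian curvature by c,
so K = -1/B = -1/(3) = -0.3333 everywhere (the point (m, s) = (-5, 1) is irrelevant:
the curvature is constant).
The requested Gaussian curvature is K = -0.3333.

-0.3333


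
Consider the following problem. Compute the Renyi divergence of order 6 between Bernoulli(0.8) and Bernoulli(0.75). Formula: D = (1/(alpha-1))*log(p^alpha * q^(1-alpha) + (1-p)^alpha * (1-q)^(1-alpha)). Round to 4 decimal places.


Renyi divergence of order alpha between Bernoulli distributions:
D = (1/(alpha-1))*log(p^alpha * q^(1-alpha) + (1-p)^alpha * (1-q)^(1-alpha)).
alpha = 6, p = 0.8, q = 0.75.
p^alpha * q^(1-alpha) = 0.8^6 * 0.75^-5 = 1.104673.
(1-p)^alpha * (1-q)^(1-alpha) = 0.2^6 * 0.25^-5 = 0.065536.
sum = 1.104673 + 0.065536 = 1.170209.
D = (1/5)*log(1.170209) = 0.0314

0.0314


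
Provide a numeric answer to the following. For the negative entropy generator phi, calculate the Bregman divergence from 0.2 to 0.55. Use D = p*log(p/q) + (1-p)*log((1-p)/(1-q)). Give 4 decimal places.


Bregman divergence with negative entropy generator:
D = p*log(p/q) + (1-p)*log((1-p)/(1-q)).
p = 0.2, q = 0.55.
p*log(p/q) = 0.2*log(0.2/0.55) = -0.20232.
(1-p)*log((1-p)/(1-q)) = 0.8*log(0.8/0.45) = 0.460291.
D = -0.20232 + 0.460291 = 0.2580

0.2580


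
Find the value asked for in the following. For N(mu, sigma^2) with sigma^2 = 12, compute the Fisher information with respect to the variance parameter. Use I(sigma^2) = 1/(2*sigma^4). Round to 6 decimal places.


Fisher information for variance: I(sigma^2) = 1/(2*sigma^4).
sigma^2 = 12, so sigma^4 = 144.
I = 1/(2*144) = 1/288 = 0.003472

0.003472


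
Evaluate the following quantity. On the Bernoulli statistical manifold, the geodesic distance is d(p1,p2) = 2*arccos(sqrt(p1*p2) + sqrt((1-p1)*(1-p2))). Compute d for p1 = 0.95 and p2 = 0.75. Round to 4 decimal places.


Geodesic distance on Bernoulli manifold:
d(p1,p2) = 2*arccos(sqrt(p1*p2) + sqrt((1-p1)*(1-p2))).
sqrt(p1*p2) = sqrt(0.95*0.75) = 0.844097.
sqrt((1-p1)*(1-p2)) = sqrt(0.05*0.25) = 0.111803.
arg = 0.844097 + 0.111803 = 0.955901.
d = 2*arccos(0.955901) = 0.5962

0.5962


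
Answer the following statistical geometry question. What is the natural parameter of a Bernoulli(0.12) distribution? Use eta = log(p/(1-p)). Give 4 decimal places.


Natural parameter for Bernoulli: eta = log(p/(1-p)).
p = 0.12, 1-p = 0.88.
p/(1-p) = 0.136364.
eta = log(0.136364) = -1.9924

-1.9924


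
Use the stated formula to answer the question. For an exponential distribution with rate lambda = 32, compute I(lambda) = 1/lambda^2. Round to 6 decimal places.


Fisher information for exponential: I(lambda) = 1/lambda^2.
lambda = 32, lambda^2 = 1024.
I = 1/1024 = 0.000977

0.000977


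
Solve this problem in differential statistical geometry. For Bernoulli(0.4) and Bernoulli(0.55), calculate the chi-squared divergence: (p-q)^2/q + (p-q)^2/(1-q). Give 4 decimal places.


Chi-squared divergence between Bernoulli distributions:
chi^2 = (p-q)^2/q + (p-q)^2/(1-q).
p = 0.4, q = 0.55, p-q = -0.15.
(p-q)^2 = 0.0225.
term1 = 0.0225/0.55 = 0.040909.
term2 = 0.0225/0.45 = 0.05.
chi^2 = 0.040909 + 0.05 = 0.0909

0.0909


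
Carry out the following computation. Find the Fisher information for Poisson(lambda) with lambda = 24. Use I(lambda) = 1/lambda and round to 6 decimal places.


Fisher information for Poisson: I(lambda) = 1/lambda.
lambda = 24.
I(lambda) = 1/24 = 0.041667

0.041667


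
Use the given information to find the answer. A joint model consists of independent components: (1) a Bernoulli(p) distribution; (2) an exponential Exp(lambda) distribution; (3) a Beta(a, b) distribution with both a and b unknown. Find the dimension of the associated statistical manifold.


The dimension of a statistical manifold equals the number of free
(independent) real parameters of the model. For a product of independent
blocks the parameter counts add.
- Bernoulli (p): 1.
- exponential (lambda): 1.
- Beta (a, b): 2.
Total = 1 + 1 + 2 = 4.
Dimension = 4

4


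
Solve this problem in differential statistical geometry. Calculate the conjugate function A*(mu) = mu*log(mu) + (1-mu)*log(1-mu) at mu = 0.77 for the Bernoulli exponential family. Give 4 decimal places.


Legendre transform for Bernoulli:
A*(mu) = mu*log(mu) + (1-mu)*log(1-mu).
mu = 0.77, 1-mu = 0.23.
mu*log(mu) = 0.77*log(0.77) = -0.201251.
(1-mu)*log(1-mu) = 0.23*log(0.23) = -0.338025.
A* = -0.201251 + -0.338025 = -0.5393

-0.5393


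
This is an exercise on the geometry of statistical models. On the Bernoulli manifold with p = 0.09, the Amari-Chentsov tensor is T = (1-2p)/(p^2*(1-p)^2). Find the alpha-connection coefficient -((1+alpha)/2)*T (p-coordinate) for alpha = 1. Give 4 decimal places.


Skewness (Amari-Chentsov) tensor: T = (1-2p)/(p^2*(1-p)^2).
p = 0.09, 1-2p = 0.82, p^2 = 0.0081, (1-p)^2 = 0.8281.
T = 0.82/(0.0081 * 0.8281) = 122.249206.
In the p-coordinate, Gamma^(alpha) = Gamma^(0) - (alpha/2)*T with Gamma^(0) = (1/2)*g'(p) = -T/2,
so Gamma^(alpha) = -((1+alpha)/2)*T.
alpha = 1, -(1+alpha)/2 = -1.0.
Gamma = -1.0 * 122.249206 = -122.2492

-122.2492


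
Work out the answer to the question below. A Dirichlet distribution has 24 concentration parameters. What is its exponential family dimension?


Exponential family dimension calculation:
Dirichlet with 24 components has 24 natural parameters.

24


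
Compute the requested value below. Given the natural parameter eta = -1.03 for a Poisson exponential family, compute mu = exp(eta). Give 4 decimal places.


Expectation parameter for Poisson exponential family:
mu = exp(eta).
eta = -1.03.
mu = exp(-1.03) = 0.3570

0.3570


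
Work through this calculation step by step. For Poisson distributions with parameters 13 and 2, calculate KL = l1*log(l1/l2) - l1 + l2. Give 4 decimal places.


KL divergence for Poisson:
KL = l1*log(l1/l2) - l1 + l2.
l1 = 13, l2 = 2.
log(13/2) = 1.871802.
l1*log(l1/l2) = 13 * 1.871802 = 24.333428.
KL = 24.333428 - 13 + 2 = 13.3334

13.3334


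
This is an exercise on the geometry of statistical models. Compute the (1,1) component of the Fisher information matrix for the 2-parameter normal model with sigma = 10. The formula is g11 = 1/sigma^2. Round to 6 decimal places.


For the 2-parameter normal family, the Fisher metric has:
  g11 = 1/sigma^2, g22 = 2/sigma^2.
sigma = 10, sigma^2 = 100.
g11 = 0.010000

0.010000


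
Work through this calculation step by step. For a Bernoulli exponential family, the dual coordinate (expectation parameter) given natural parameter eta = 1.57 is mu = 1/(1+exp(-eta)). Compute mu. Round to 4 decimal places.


Dual coordinate (expectation parameter) for Bernoulli:
mu = 1/(1+exp(-eta)).
eta = 1.57.
exp(-eta) = exp(-1.57) = 0.208045.
mu = 1/(1+0.208045) = 0.8278

0.8278


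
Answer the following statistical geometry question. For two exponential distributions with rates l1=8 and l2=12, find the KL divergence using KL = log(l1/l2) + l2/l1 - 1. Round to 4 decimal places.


KL divergence for exponential family:
KL = log(l1/l2) + l2/l1 - 1.
log(8/12) = -0.405465.
12/8 = 1.5.
KL = -0.405465 + 1.5 - 1 = 0.0945

0.0945


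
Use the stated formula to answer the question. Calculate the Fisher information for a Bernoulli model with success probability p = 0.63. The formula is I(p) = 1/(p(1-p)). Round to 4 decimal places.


For Bernoulli(p), Fisher information is I(p) = 1/(p*(1-p)).
p = 0.63, 1-p = 0.37.
p*(1-p) = 0.2331.
I(p) = 1/0.2331 = 4.2900

4.2900


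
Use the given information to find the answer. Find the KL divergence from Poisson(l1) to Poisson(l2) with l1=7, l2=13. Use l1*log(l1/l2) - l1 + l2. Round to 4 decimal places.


KL divergence for Poisson:
KL = l1*log(l1/l2) - l1 + l2.
l1 = 7, l2 = 13.
log(7/13) = -0.619039.
l1*log(l1/l2) = 7 * -0.619039 = -4.333274.
KL = -4.333274 - 7 + 13 = 1.6667

1.6667


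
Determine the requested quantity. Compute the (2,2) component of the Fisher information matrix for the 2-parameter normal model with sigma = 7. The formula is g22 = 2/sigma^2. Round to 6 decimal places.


For the 2-parameter normal family, the Fisher metric has:
  g11 = 1/sigma^2, g22 = 2/sigma^2.
sigma = 7, sigma^2 = 49.
g22 = 0.040816

0.040816


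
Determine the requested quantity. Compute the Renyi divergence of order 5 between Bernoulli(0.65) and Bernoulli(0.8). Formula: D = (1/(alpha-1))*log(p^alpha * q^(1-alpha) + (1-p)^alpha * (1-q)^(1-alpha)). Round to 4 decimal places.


Renyi divergence of order alpha between Bernoulli distributions:
D = (1/(alpha-1))*log(p^alpha * q^(1-alpha) + (1-p)^alpha * (1-q)^(1-alpha)).
alpha = 5, p = 0.65, q = 0.8.
p^alpha * q^(1-alpha) = 0.65^5 * 0.8^-4 = 0.283274.
(1-p)^alpha * (1-q)^(1-alpha) = 0.35^5 * 0.2^-4 = 3.282617.
sum = 0.283274 + 3.282617 = 3.565891.
D = (1/4)*log(3.565891) = 0.3179

0.3179


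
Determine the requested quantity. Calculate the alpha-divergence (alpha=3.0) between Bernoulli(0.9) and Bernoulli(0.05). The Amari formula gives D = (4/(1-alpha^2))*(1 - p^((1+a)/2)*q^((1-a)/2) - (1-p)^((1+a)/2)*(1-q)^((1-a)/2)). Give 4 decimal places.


Amari alpha-divergence:
D = (4/(1-alpha^2))*(1 - p^((1+a)/2)*q^((1-a)/2) - (1-p)^((1+a)/2)*(1-q)^((1-a)/2)).
alpha = 3.0, p = 0.9, q = 0.05.
e1 = (1+alpha)/2 = 2.0, e2 = (1-alpha)/2 = -1.0.
t1 = p^e1 * q^e2 = 0.9^2.0 * 0.05^-1.0 = 16.2.
t2 = (1-p)^e1 * (1-q)^e2 = 0.1^2.0 * 0.95^-1.0 = 0.010526.
4/(1-alpha^2) = -0.5.
D = -0.5*(1 - 16.2 - 0.010526) = 7.6053

7.6053


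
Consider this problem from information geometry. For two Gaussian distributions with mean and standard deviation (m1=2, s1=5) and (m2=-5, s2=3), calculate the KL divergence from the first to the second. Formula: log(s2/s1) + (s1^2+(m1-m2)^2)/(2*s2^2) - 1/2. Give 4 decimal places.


KL divergence between normal distributions:
KL = log(s2/s1) + (s1^2 + (m1-m2)^2)/(2*s2^2) - 1/2.
log(3/5) = -0.510826.
(5^2 + (2--5)^2)/(2*3^2) = (25 + 49)/18 = 4.111111.
KL = -0.510826 + 4.111111 - 0.5 = 3.1003

3.1003


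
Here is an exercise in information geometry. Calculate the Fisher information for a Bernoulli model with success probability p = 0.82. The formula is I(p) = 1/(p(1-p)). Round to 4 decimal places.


For Bernoulli(p), Fisher information is I(p) = 1/(p*(1-p)).
p = 0.82, 1-p = 0.18.
p*(1-p) = 0.1476.
I(p) = 1/0.1476 = 6.7751

6.7751


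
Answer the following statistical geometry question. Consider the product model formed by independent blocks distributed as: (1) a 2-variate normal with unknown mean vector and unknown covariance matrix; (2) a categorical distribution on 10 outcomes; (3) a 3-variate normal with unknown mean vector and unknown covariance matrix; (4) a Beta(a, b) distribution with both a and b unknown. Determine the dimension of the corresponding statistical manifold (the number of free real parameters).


The dimension of a statistical manifold equals the number of free
(independent) real parameters of the model. For a product of independent
blocks the parameter counts add.
- 2-variate normal: 2 (mean) + 2*3/2 = 3 (symmetric covariance) = 5.
- categorical on 10 outcomes (probabilities sum to 1): 10-1 = 9.
- 3-variate normal: 3 (mean) + 3*4/2 = 6 (symmetric covariance) = 9.
- Beta (a, b): 2.
Total = 5 + 9 + 9 + 2 = 25.
Dimension = 25

25


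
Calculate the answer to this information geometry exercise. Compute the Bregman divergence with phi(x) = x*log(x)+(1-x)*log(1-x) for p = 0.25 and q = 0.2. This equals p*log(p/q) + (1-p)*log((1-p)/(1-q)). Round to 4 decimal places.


Bregman divergence with negative entropy generator:
D = p*log(p/q) + (1-p)*log((1-p)/(1-q)).
p = 0.25, q = 0.2.
p*log(p/q) = 0.25*log(0.25/0.2) = 0.055786.
(1-p)*log((1-p)/(1-q)) = 0.75*log(0.75/0.8) = -0.048404.
D = 0.055786 + -0.048404 = 0.0074

0.0074


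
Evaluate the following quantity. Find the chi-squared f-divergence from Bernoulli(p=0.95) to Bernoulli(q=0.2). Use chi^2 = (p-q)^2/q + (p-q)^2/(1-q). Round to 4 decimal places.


Chi-squared divergence between Bernoulli distributions:
chi^2 = (p-q)^2/q + (p-q)^2/(1-q).
p = 0.95, q = 0.2, p-q = 0.75.
(p-q)^2 = 0.5625.
term1 = 0.5625/0.2 = 2.8125.
term2 = 0.5625/0.8 = 0.703125.
chi^2 = 2.8125 + 0.703125 = 3.5156

3.5156


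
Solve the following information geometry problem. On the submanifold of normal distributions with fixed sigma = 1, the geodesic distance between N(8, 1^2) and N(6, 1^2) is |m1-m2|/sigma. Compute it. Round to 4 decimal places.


On the fixed-variance normal subfamily, geodesic distance = |m1-m2|/sigma.
|8 - 6| = 2.
sigma = 1.
d = 2/1 = 2.0000

2.0000


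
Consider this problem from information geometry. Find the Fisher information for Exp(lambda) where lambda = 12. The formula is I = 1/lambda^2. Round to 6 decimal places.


Fisher information for exponential: I(lambda) = 1/lambda^2.
lambda = 12, lambda^2 = 144.
I = 1/144 = 0.006944

0.006944


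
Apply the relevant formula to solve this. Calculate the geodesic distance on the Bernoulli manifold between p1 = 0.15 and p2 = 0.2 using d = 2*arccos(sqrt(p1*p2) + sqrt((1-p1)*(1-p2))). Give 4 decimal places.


Geodesic distance on Bernoulli manifold:
d(p1,p2) = 2*arccos(sqrt(p1*p2) + sqrt((1-p1)*(1-p2))).
sqrt(p1*p2) = sqrt(0.15*0.2) = 0.173205.
sqrt((1-p1)*(1-p2)) = sqrt(0.85*0.8) = 0.824621.
arg = 0.173205 + 0.824621 = 0.997826.
d = 2*arccos(0.997826) = 0.1319

0.1319


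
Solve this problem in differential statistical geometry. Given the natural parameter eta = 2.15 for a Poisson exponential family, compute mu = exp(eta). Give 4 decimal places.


Expectation parameter for Poisson exponential family:
mu = exp(eta).
eta = 2.15.
mu = exp(2.15) = 8.5849

8.5849


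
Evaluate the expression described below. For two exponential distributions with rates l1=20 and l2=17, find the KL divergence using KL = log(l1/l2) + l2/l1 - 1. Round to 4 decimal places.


KL divergence for exponential family:
KL = log(l1/l2) + l2/l1 - 1.
log(20/17) = 0.162519.
17/20 = 0.85.
KL = 0.162519 + 0.85 - 1 = 0.0125

0.0125


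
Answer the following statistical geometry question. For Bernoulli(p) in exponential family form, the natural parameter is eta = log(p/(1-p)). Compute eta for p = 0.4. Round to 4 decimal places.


Natural parameter for Bernoulli: eta = log(p/(1-p)).
p = 0.4, 1-p = 0.6.
p/(1-p) = 0.666667.
eta = log(0.666667) = -0.4055

-0.4055


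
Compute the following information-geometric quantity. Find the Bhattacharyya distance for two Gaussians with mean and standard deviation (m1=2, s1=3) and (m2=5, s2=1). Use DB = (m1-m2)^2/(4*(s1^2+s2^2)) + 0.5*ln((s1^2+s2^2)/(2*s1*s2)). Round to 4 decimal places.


Bhattacharyya distance between two Gaussians:
DB = (m1-m2)^2/(4*(s1^2+s2^2)) + (1/2)*ln((s1^2+s2^2)/(2*s1*s2)).
(m1-m2)^2 = (-3)^2 = 9.
s1^2+s2^2 = 9 + 1 = 10.
term1 = 9/40 = 0.225.
term2 = 0.5*ln(10/6.0) = 0.255413.
DB = 0.225 + 0.255413 = 0.4804

0.4804


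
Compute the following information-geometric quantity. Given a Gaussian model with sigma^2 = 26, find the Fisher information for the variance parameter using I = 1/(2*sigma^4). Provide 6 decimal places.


Fisher information for variance: I(sigma^2) = 1/(2*sigma^4).
sigma^2 = 26, so sigma^4 = 676.
I = 1/(2*676) = 1/1352 = 0.000740

0.000740


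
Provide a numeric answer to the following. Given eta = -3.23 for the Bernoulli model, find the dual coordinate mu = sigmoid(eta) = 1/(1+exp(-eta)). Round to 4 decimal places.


Dual coordinate (expectation parameter) for Bernoulli:
mu = 1/(1+exp(-eta)).
eta = -3.23.
exp(-eta) = exp(3.23) = 25.279657.
mu = 1/(1+25.279657) = 0.0381

0.0381


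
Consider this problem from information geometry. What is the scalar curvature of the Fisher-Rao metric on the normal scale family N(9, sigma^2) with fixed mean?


This family has a single free parameter, so its statistical manifold
is 1-dimensional. The Riemann curvature tensor of any 1-dimensional
Riemannian manifold vanishes identically, so R = 0.

0


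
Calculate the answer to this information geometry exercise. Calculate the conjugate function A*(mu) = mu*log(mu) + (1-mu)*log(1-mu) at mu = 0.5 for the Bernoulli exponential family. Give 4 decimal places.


Legendre transform for Bernoulli:
A*(mu) = mu*log(mu) + (1-mu)*log(1-mu).
mu = 0.5, 1-mu = 0.5.
mu*log(mu) = 0.5*log(0.5) = -0.346574.
(1-mu)*log(1-mu) = 0.5*log(0.5) = -0.346574.
A* = -0.346574 + -0.346574 = -0.6931

-0.6931


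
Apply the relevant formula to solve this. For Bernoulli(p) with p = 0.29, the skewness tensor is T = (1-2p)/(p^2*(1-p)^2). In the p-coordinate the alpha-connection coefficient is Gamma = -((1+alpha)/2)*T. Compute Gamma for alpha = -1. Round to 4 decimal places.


Skewness (Amari-Chentsov) tensor: T = (1-2p)/(p^2*(1-p)^2).
p = 0.29, 1-2p = 0.42, p^2 = 0.0841, (1-p)^2 = 0.5041.
T = 0.42/(0.0841 * 0.5041) = 9.906873.
In the p-coordinate, Gamma^(alpha) = Gamma^(0) - (alpha/2)*T with Gamma^(0) = (1/2)*g'(p) = -T/2,
so Gamma^(alpha) = -((1+alpha)/2)*T.
alpha = -1, -(1+alpha)/2 = 0.0.
Gamma = 0.0 * 9.906873 = 0.0000

0.0000


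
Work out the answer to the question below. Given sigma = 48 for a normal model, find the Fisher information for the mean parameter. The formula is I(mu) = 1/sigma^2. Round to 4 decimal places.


The Fisher information for the mean of a normal distribution is I(mu) = 1/sigma^2.
sigma = 48, so sigma^2 = 2304.
I(mu) = 1/2304 = 0.0004

0.0004


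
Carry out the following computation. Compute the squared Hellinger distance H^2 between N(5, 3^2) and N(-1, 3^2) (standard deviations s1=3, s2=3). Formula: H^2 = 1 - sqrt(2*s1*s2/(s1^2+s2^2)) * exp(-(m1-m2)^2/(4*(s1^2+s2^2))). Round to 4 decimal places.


Squared Hellinger distance for Gaussians:
H^2 = 1 - sqrt(2*s1*s2/(s1^2+s2^2)) * exp(-(m1-m2)^2/(4*(s1^2+s2^2))).
s1^2 = 9, s2^2 = 9, s1^2+s2^2 = 18.
sqrt(2*3*3/(18)) = 1.0.
(m1-m2)^2 = (6)^2 = 36.
exp(-36/(4*18)) = exp(-0.5) = 0.606531.
H^2 = 1 - 1.0*0.606531 = 0.3935

0.3935


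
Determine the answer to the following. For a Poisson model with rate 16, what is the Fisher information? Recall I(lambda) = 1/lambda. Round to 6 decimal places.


Fisher information for Poisson: I(lambda) = 1/lambda.
lambda = 16.
I(lambda) = 1/16 = 0.062500

0.062500


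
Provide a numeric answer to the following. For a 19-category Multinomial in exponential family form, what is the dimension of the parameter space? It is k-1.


Exponential family dimension calculation:
For Multinomial with k=19 categories, dim = k-1 = 18.

18


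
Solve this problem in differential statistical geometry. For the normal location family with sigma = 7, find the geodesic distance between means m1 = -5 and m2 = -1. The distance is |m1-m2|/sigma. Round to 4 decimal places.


On the fixed-variance normal subfamily, geodesic distance = |m1-m2|/sigma.
|-5 - -1| = 4.
sigma = 7.
d = 4/7 = 0.5714

0.5714


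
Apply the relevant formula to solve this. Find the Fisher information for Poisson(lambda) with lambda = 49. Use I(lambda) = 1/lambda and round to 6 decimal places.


Fisher information for Poisson: I(lambda) = 1/lambda.
lambda = 49.
I(lambda) = 1/49 = 0.020408

0.020408


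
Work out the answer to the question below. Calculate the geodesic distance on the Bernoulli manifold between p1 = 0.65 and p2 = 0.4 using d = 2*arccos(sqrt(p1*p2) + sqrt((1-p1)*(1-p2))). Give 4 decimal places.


Geodesic distance on Bernoulli manifold:
d(p1,p2) = 2*arccos(sqrt(p1*p2) + sqrt((1-p1)*(1-p2))).
sqrt(p1*p2) = sqrt(0.65*0.4) = 0.509902.
sqrt((1-p1)*(1-p2)) = sqrt(0.35*0.6) = 0.458258.
arg = 0.509902 + 0.458258 = 0.96816.
d = 2*arccos(0.96816) = 0.5061

0.5061


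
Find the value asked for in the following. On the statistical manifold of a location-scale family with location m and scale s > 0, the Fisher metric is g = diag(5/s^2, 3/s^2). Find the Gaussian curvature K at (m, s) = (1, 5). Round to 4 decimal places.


The metric has the form g = (A dm^2 + B ds^2)/s^2 with A = 5, B = 3.
Substitute u = sqrt(A/B)*m: g = B*(du^2 + ds^2)/s^2, i.e. B times the
Poincare upper half-plane metric, which has constant Gaussian curvature -1.
Scaling a 2D metric by a constant c divides the Gaussian curvature by c,
so K = -1/B = -1/(3) = -0.3333 everywhere (the point (m, s) = (1, 5) is irrelevant:
the curvature is constant).
The requested Gaussian curvature is K = -0.3333.

-0.3333


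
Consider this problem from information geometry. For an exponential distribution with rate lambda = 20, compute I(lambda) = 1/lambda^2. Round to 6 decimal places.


Fisher information for exponential: I(lambda) = 1/lambda^2.
lambda = 20, lambda^2 = 400.
I = 1/400 = 0.002500

0.002500


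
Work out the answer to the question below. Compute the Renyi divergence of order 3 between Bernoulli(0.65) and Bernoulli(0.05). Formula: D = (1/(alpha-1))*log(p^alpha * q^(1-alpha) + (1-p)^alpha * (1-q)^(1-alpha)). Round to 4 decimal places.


Renyi divergence of order alpha between Bernoulli distributions:
D = (1/(alpha-1))*log(p^alpha * q^(1-alpha) + (1-p)^alpha * (1-q)^(1-alpha)).
alpha = 3, p = 0.65, q = 0.05.
p^alpha * q^(1-alpha) = 0.65^3 * 0.05^-2 = 109.85.
(1-p)^alpha * (1-q)^(1-alpha) = 0.35^3 * 0.95^-2 = 0.047507.
sum = 109.85 + 0.047507 = 109.897507.
D = (1/2)*log(109.897507) = 2.3498

2.3498


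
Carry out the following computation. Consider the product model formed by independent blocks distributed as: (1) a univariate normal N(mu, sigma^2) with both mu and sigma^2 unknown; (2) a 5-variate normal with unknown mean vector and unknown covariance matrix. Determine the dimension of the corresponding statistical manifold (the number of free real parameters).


The dimension of a statistical manifold equals the number of free
(independent) real parameters of the model. For a product of independent
blocks the parameter counts add.
- normal (mu, sigma^2): 2.
- 5-variate normal: 5 (mean) + 5*6/2 = 15 (symmetric covariance) = 20.
Total = 2 + 20 = 22.
Dimension = 22

22


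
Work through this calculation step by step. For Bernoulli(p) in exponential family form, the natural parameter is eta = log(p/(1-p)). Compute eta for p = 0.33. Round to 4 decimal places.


Natural parameter for Bernoulli: eta = log(p/(1-p)).
p = 0.33, 1-p = 0.67.
p/(1-p) = 0.492537.
eta = log(0.492537) = -0.7082

-0.7082


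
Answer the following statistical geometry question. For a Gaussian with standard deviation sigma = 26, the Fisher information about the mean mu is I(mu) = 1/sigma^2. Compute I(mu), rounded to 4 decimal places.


The Fisher information for the mean of a normal distribution is I(mu) = 1/sigma^2.
sigma = 26, so sigma^2 = 676.
I(mu) = 1/676 = 0.0015

0.0015


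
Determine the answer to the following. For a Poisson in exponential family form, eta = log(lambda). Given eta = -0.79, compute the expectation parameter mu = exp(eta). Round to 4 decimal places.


Expectation parameter for Poisson exponential family:
mu = exp(eta).
eta = -0.79.
mu = exp(-0.79) = 0.4538

0.4538


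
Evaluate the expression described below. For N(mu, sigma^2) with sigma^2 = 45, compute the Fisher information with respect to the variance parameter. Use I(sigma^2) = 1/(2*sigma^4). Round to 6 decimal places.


Fisher information for variance: I(sigma^2) = 1/(2*sigma^4).
sigma^2 = 45, so sigma^4 = 2025.
I = 1/(2*2025) = 1/4050 = 0.000247

0.000247


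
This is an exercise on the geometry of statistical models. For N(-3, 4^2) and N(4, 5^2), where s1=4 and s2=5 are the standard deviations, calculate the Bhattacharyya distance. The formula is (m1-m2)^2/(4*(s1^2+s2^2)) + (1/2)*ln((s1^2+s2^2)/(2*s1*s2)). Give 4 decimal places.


Bhattacharyya distance between two Gaussians:
DB = (m1-m2)^2/(4*(s1^2+s2^2)) + (1/2)*ln((s1^2+s2^2)/(2*s1*s2)).
(m1-m2)^2 = (-7)^2 = 49.
s1^2+s2^2 = 16 + 25 = 41.
term1 = 49/164 = 0.29878.
term2 = 0.5*ln(41/40.0) = 0.012346.
DB = 0.29878 + 0.012346 = 0.3111

0.3111


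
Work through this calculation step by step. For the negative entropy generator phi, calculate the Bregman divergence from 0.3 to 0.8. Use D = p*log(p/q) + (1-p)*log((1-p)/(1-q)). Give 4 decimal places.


Bregman divergence with negative entropy generator:
D = p*log(p/q) + (1-p)*log((1-p)/(1-q)).
p = 0.3, q = 0.8.
p*log(p/q) = 0.3*log(0.3/0.8) = -0.294249.
(1-p)*log((1-p)/(1-q)) = 0.7*log(0.7/0.2) = 0.876934.
D = -0.294249 + 0.876934 = 0.5827

0.5827


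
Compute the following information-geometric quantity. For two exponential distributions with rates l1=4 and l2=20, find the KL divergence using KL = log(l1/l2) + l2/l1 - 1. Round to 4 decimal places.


KL divergence for exponential family:
KL = log(l1/l2) + l2/l1 - 1.
log(4/20) = -1.609438.
20/4 = 5.0.
KL = -1.609438 + 5.0 - 1 = 2.3906

2.3906


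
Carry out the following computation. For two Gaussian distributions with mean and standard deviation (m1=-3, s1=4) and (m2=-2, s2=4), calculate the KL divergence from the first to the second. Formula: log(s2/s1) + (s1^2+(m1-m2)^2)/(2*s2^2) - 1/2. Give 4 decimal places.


KL divergence between normal distributions:
KL = log(s2/s1) + (s1^2 + (m1-m2)^2)/(2*s2^2) - 1/2.
log(4/4) = 0.0.
(4^2 + (-3--2)^2)/(2*4^2) = (16 + 1)/32 = 0.53125.
KL = 0.0 + 0.53125 - 0.5 = 0.0313

0.0313


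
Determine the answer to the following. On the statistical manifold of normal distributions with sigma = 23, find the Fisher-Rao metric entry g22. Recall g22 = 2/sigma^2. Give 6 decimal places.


For the 2-parameter normal family, the Fisher metric has:
  g11 = 1/sigma^2, g22 = 2/sigma^2.
sigma = 23, sigma^2 = 529.
g22 = 0.003781

0.003781


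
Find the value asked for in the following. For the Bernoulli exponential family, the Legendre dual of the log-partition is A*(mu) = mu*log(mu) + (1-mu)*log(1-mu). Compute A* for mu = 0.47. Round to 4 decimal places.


Legendre transform for Bernoulli:
A*(mu) = mu*log(mu) + (1-mu)*log(1-mu).
mu = 0.47, 1-mu = 0.53.
mu*log(mu) = 0.47*log(0.47) = -0.354861.
(1-mu)*log(1-mu) = 0.53*log(0.53) = -0.336485.
A* = -0.354861 + -0.336485 = -0.6913

-0.6913


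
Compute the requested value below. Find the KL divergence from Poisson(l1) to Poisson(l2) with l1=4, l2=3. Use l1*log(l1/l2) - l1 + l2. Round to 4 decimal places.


KL divergence for Poisson:
KL = l1*log(l1/l2) - l1 + l2.
l1 = 4, l2 = 3.
log(4/3) = 0.287682.
l1*log(l1/l2) = 4 * 0.287682 = 1.150728.
KL = 1.150728 - 4 + 3 = 0.1507

0.1507


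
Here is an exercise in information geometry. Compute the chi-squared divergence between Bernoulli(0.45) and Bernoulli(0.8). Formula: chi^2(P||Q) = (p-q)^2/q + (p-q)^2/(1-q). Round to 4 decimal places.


Chi-squared divergence between Bernoulli distributions:
chi^2 = (p-q)^2/q + (p-q)^2/(1-q).
p = 0.45, q = 0.8, p-q = -0.35.
(p-q)^2 = 0.1225.
term1 = 0.1225/0.8 = 0.153125.
term2 = 0.1225/0.2 = 0.6125.
chi^2 = 0.153125 + 0.6125 = 0.7656

0.7656


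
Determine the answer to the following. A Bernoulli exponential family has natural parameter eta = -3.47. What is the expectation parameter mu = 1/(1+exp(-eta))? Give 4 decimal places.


Dual coordinate (expectation parameter) for Bernoulli:
mu = 1/(1+exp(-eta)).
eta = -3.47.
exp(-eta) = exp(3.47) = 32.136742.
mu = 1/(1+32.136742) = 0.0302

0.0302


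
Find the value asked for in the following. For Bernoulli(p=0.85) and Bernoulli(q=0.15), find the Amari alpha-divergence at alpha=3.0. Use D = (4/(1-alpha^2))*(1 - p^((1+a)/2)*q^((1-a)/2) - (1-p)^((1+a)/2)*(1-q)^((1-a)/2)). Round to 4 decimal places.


Amari alpha-divergence:
D = (4/(1-alpha^2))*(1 - p^((1+a)/2)*q^((1-a)/2) - (1-p)^((1+a)/2)*(1-q)^((1-a)/2)).
alpha = 3.0, p = 0.85, q = 0.15.
e1 = (1+alpha)/2 = 2.0, e2 = (1-alpha)/2 = -1.0.
t1 = p^e1 * q^e2 = 0.85^2.0 * 0.15^-1.0 = 4.816667.
t2 = (1-p)^e1 * (1-q)^e2 = 0.15^2.0 * 0.85^-1.0 = 0.026471.
4/(1-alpha^2) = -0.5.
D = -0.5*(1 - 4.816667 - 0.026471) = 1.9216

1.9216


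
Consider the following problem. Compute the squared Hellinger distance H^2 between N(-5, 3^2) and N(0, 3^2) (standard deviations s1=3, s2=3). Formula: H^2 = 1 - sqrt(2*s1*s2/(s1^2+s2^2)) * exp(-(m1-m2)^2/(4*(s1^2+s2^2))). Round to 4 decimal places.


Squared Hellinger distance for Gaussians:
H^2 = 1 - sqrt(2*s1*s2/(s1^2+s2^2)) * exp(-(m1-m2)^2/(4*(s1^2+s2^2))).
s1^2 = 9, s2^2 = 9, s1^2+s2^2 = 18.
sqrt(2*3*3/(18)) = 1.0.
(m1-m2)^2 = (-5)^2 = 25.
exp(-25/(4*18)) = exp(-0.347222) = 0.706648.
H^2 = 1 - 1.0*0.706648 = 0.2934

0.2934


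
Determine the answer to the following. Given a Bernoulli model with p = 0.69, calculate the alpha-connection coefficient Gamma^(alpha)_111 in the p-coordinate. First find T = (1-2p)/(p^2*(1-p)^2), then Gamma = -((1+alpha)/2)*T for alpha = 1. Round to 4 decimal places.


Skewness (Amari-Chentsov) tensor: T = (1-2p)/(p^2*(1-p)^2).
p = 0.69, 1-2p = -0.38, p^2 = 0.4761, (1-p)^2 = 0.0961.
T = -0.38/(0.4761 * 0.0961) = -8.305428.
In the p-coordinate, Gamma^(alpha) = Gamma^(0) - (alpha/2)*T with Gamma^(0) = (1/2)*g'(p) = -T/2,
so Gamma^(alpha) = -((1+alpha)/2)*T.
alpha = 1, -(1+alpha)/2 = -1.0.
Gamma = -1.0 * -8.305428 = 8.3054

8.3054


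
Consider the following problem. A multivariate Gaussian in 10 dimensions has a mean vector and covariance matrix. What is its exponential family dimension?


Exponential family dimension calculation:
For 10-dim MVN: mean has 10 params, covariance has 10*11/2 = 55 unique entries.
Total dim = 10 + 55 = 65.

65


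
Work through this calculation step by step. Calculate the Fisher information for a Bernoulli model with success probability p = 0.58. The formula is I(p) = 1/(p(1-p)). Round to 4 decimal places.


For Bernoulli(p), Fisher information is I(p) = 1/(p*(1-p)).
p = 0.58, 1-p = 0.42.
p*(1-p) = 0.2436.
I(p) = 1/0.2436 = 4.1051

4.1051


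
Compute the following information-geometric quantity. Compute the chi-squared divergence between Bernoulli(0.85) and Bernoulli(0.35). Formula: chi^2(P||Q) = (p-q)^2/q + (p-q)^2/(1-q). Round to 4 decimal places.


Chi-squared divergence between Bernoulli distributions:
chi^2 = (p-q)^2/q + (p-q)^2/(1-q).
p = 0.85, q = 0.35, p-q = 0.5.
(p-q)^2 = 0.25.
term1 = 0.25/0.35 = 0.714286.
term2 = 0.25/0.65 = 0.384615.
chi^2 = 0.714286 + 0.384615 = 1.0989

1.0989


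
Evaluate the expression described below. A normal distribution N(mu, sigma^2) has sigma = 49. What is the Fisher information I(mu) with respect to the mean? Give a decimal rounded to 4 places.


The Fisher information for the mean of a normal distribution is I(mu) = 1/sigma^2.
sigma = 49, so sigma^2 = 2401.
I(mu) = 1/2401 = 0.0004

0.0004


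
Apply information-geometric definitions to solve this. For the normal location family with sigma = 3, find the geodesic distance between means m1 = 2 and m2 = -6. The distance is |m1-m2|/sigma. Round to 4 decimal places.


On the fixed-variance normal subfamily, geodesic distance = |m1-m2|/sigma.
|2 - -6| = 8.
sigma = 3.
d = 8/3 = 2.6667

2.6667


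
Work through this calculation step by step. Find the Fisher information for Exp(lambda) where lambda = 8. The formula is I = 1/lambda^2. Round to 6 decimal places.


Fisher information for exponential: I(lambda) = 1/lambda^2.
lambda = 8, lambda^2 = 64.
I = 1/64 = 0.015625

0.015625


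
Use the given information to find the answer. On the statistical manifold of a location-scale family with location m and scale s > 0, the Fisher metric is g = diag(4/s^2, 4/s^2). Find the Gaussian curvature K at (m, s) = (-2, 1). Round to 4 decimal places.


The metric has the form g = (A dm^2 + B ds^2)/s^2 with A = 4, B = 4.
Substitute u = sqrt(A/B)*m: g = B*(du^2 + ds^2)/s^2, i.e. B times the
Poincare upper half-plane metric, which has constant Gaussian curvature -1.
Scaling a 2D metric by a constant c divides the Gaussian curvature by c,
so K = -1/B = -1/(4) = -0.2500 everywhere (the point (m, s) = (-2, 1) is irrelevant:
the curvature is constant).
The requested Gaussian curvature is K = -0.2500.

-0.2500


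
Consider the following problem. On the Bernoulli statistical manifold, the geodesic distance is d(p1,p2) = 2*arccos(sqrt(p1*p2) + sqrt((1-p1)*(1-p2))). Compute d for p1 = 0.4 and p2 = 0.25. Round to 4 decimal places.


Geodesic distance on Bernoulli manifold:
d(p1,p2) = 2*arccos(sqrt(p1*p2) + sqrt((1-p1)*(1-p2))).
sqrt(p1*p2) = sqrt(0.4*0.25) = 0.316228.
sqrt((1-p1)*(1-p2)) = sqrt(0.6*0.75) = 0.67082.
arg = 0.316228 + 0.67082 = 0.987048.
d = 2*arccos(0.987048) = 0.3222

0.3222


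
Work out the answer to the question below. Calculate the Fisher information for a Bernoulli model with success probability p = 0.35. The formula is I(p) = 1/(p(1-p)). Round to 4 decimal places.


For Bernoulli(p), Fisher information is I(p) = 1/(p*(1-p)).
p = 0.35, 1-p = 0.65.
p*(1-p) = 0.2275.
I(p) = 1/0.2275 = 4.3956

4.3956


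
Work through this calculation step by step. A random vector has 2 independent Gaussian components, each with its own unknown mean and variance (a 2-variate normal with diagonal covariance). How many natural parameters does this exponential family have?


Exponential family dimension calculation:
Each univariate normal has two natural parameters (mu/sigma^2 and -1/(2 sigma^2)).
With 2 independent components, dim = 2 * 2 = 4.

4


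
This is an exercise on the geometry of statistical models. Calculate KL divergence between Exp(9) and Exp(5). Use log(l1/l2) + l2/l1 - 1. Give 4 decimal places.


KL divergence for exponential family:
KL = log(l1/l2) + l2/l1 - 1.
log(9/5) = 0.587787.
5/9 = 0.555556.
KL = 0.587787 + 0.555556 - 1 = 0.1433

0.1433


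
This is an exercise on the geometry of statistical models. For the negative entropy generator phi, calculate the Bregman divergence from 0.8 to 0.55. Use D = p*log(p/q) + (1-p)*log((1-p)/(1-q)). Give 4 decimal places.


Bregman divergence with negative entropy generator:
D = p*log(p/q) + (1-p)*log((1-p)/(1-q)).
p = 0.8, q = 0.55.
p*log(p/q) = 0.8*log(0.8/0.55) = 0.299755.
(1-p)*log((1-p)/(1-q)) = 0.2*log(0.2/0.45) = -0.162186.
D = 0.299755 + -0.162186 = 0.1376

0.1376


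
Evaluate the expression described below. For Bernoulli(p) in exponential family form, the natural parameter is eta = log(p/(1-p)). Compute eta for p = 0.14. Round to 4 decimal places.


Natural parameter for Bernoulli: eta = log(p/(1-p)).
p = 0.14, 1-p = 0.86.
p/(1-p) = 0.162791.
eta = log(0.162791) = -1.8153

-1.8153


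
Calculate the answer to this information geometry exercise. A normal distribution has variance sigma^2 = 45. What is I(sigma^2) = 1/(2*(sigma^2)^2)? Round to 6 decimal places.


Fisher information for variance: I(sigma^2) = 1/(2*sigma^4).
sigma^2 = 45, so sigma^4 = 2025.
I = 1/(2*2025) = 1/4050 = 0.000247

0.000247


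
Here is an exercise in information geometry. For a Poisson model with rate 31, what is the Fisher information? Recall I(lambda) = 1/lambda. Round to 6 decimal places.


Fisher information for Poisson: I(lambda) = 1/lambda.
lambda = 31.
I(lambda) = 1/31 = 0.032258

0.032258


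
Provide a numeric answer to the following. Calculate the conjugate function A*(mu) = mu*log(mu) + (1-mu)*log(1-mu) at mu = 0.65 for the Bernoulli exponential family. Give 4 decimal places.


Legendre transform for Bernoulli:
A*(mu) = mu*log(mu) + (1-mu)*log(1-mu).
mu = 0.65, 1-mu = 0.35.
mu*log(mu) = 0.65*log(0.65) = -0.280009.
(1-mu)*log(1-mu) = 0.35*log(0.35) = -0.367438.
A* = -0.280009 + -0.367438 = -0.6474

-0.6474


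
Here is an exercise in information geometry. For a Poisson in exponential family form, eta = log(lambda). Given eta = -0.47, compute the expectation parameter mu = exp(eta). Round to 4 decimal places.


Expectation parameter for Poisson exponential family:
mu = exp(eta).
eta = -0.47.
mu = exp(-0.47) = 0.6250

0.6250


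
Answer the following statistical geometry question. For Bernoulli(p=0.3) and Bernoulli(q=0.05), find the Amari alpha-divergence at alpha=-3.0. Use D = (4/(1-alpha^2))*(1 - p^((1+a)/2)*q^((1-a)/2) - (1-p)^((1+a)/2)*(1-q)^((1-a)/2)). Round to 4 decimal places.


Amari alpha-divergence:
D = (4/(1-alpha^2))*(1 - p^((1+a)/2)*q^((1-a)/2) - (1-p)^((1+a)/2)*(1-q)^((1-a)/2)).
alpha = -3.0, p = 0.3, q = 0.05.
e1 = (1+alpha)/2 = -1.0, e2 = (1-alpha)/2 = 2.0.
t1 = p^e1 * q^e2 = 0.3^-1.0 * 0.05^2.0 = 0.008333.
t2 = (1-p)^e1 * (1-q)^e2 = 0.7^-1.0 * 0.95^2.0 = 1.289286.
4/(1-alpha^2) = -0.5.
D = -0.5*(1 - 0.008333 - 1.289286) = 0.1488

0.1488


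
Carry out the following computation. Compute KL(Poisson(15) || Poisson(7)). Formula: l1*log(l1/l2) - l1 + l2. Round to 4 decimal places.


KL divergence for Poisson:
KL = l1*log(l1/l2) - l1 + l2.
l1 = 15, l2 = 7.
log(15/7) = 0.76214.
l1*log(l1/l2) = 15 * 0.76214 = 11.432101.
KL = 11.432101 - 15 + 7 = 3.4321

3.4321


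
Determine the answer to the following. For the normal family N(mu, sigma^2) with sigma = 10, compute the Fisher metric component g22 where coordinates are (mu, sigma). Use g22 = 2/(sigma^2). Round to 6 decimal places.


For the 2-parameter normal family, the Fisher metric has:
  g11 = 1/sigma^2, g22 = 2/sigma^2.
sigma = 10, sigma^2 = 100.
g22 = 0.020000

0.020000
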